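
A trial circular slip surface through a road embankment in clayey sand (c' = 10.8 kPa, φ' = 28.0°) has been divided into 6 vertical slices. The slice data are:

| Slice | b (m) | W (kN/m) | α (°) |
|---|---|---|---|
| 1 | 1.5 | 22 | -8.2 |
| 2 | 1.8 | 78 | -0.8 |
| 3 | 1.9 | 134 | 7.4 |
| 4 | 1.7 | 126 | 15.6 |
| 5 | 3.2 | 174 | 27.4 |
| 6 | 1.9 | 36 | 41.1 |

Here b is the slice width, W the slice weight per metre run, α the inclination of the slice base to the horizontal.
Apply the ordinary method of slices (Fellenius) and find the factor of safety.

FS = 2.83

Ordinary method of slices: FS = Σ[c'·Δl_i + (W_i cosα_i)·tanφ'] / Σ W_i sinα_i, with Δl_i = b_i / cosα_i.
Slice 1: Δl = 1.5/cos(-8.2°) = 1.515 m; N'_1 = 22·cos(-8.2°) = 21.8; c'Δl = 16.37; W sinα = -3.1
Slice 2: Δl = 1.8/cos(-0.8°) = 1.800 m; N'_2 = 78·cos(-0.8°) = 78.0; c'Δl = 19.44; W sinα = -1.1
Slice 3: Δl = 1.9/cos7.4° = 1.916 m; N'_3 = 134·cos7.4° = 132.9; c'Δl = 20.69; W sinα = 17.3
Slice 4: Δl = 1.7/cos15.6° = 1.765 m; N'_4 = 126·cos15.6° = 121.4; c'Δl = 19.06; W sinα = 33.9
Slice 5: Δl = 3.2/cos27.4° = 3.604 m; N'_5 = 174·cos27.4° = 154.5; c'Δl = 38.93; W sinα = 80.1
Slice 6: Δl = 1.9/cos41.1° = 2.521 m; N'_6 = 36·cos41.1° = 27.1; c'Δl = 27.23; W sinα = 23.7
Σc'Δl = 141.7 kN/m; ΣN' = 535.6 kN/m; ΣW sinα = 150.7 kN/m
Resisting = 141.7 + 535.6·tan28.0° = 141.7 + 284.8 = 426.5 kN/m
FS = 426.5 / 150.7 = 2.831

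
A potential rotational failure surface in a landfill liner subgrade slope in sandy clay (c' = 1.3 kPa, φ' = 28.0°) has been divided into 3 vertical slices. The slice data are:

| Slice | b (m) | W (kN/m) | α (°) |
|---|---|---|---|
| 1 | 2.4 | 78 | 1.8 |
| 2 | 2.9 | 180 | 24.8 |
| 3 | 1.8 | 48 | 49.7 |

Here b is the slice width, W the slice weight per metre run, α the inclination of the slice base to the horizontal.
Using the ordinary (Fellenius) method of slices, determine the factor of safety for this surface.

FS = 1.36

Ordinary method of slices: FS = Σ[c'·Δl_i + (W_i cosα_i)·tanφ'] / Σ W_i sinα_i, with Δl_i = b_i / cosα_i.
Slice 1: Δl = 2.4/cos1.8° = 2.401 m; N'_1 = 78·cos1.8° = 78.0; c'Δl = 3.12; W sinα = 2.5
Slice 2: Δl = 2.9/cos24.8° = 3.195 m; N'_2 = 180·cos24.8° = 163.4; c'Δl = 4.15; W sinα = 75.5
Slice 3: Δl = 1.8/cos49.7° = 2.783 m; N'_3 = 48·cos49.7° = 31.0; c'Δl = 3.62; W sinα = 36.6
Σc'Δl = 10.9 kN/m; ΣN' = 272.4 kN/m; ΣW sinα = 114.6 kN/m
Resisting = 10.9 + 272.4·tan28.0° = 10.9 + 144.8 = 155.7 kN/m
FS = 155.7 / 114.6 = 1.359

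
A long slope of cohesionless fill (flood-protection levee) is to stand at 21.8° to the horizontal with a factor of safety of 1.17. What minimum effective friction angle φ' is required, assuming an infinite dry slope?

φ' = 25.1°

FS = tanφ'/tanβ ⇒ tanφ' = FS · tanβ = 1.17 · tan21.8° = 0.4680
φ' = arctan(0.4680) = 25.08°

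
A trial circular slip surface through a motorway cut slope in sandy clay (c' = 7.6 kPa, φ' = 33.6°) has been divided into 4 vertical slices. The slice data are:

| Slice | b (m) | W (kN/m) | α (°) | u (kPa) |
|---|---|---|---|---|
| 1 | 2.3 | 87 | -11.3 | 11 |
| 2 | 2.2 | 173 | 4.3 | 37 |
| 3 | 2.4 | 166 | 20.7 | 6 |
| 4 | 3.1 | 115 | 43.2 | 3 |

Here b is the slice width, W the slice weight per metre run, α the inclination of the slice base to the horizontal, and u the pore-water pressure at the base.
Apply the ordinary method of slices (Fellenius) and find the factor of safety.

FS = 2.45

Ordinary method of slices: FS = Σ[c'·Δl_i + (W_i cosα_i − u_i·Δl_i)·tanφ'] / Σ W_i sinα_i, with Δl_i = b_i / cosα_i.
Slice 1: Δl = 2.3/cos(-11.3°) = 2.345 m; N'_1 = 87·cos(-11.3°) − 11·2.345 = 59.5; c'Δl = 17.83; W sinα = -17.0
Slice 2: Δl = 2.2/cos4.3° = 2.206 m; N'_2 = 173·cos4.3° − 37·2.206 = 90.9; c'Δl = 16.77; W sinα = 13.0
Slice 3: Δl = 2.4/cos20.7° = 2.566 m; N'_3 = 166·cos20.7° − 6·2.566 = 139.9; c'Δl = 19.50; W sinα = 58.7
Slice 4: Δl = 3.1/cos43.2° = 4.253 m; N'_4 = 115·cos43.2° − 3·4.253 = 71.1; c'Δl = 32.32; W sinα = 78.7
Σc'Δl = 86.4 kN/m; ΣN' = 361.4 kN/m; ΣW sinα = 133.3 kN/m
Resisting = 86.4 + 361.4·tan33.6° = 86.4 + 240.1 = 326.5 kN/m
FS = 326.5 / 133.3 = 2.449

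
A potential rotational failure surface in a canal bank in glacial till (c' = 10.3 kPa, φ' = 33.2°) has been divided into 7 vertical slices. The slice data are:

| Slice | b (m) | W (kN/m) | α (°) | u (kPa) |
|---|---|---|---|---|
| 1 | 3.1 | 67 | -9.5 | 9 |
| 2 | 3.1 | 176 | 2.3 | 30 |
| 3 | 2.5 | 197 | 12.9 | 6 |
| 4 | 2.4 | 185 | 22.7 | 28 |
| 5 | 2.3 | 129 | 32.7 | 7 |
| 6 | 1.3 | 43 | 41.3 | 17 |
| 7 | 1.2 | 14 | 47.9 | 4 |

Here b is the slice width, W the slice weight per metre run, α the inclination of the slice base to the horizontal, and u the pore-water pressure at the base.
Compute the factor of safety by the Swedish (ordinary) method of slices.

Ordinary method of slices: FS = Σ[c'·Δl_i + (W_i cosα_i − u_i·Δl_i)·tanφ'] / Σ W_i sinα_i, with Δl_i = b_i / cosα_i.
Slice 1: Δl = 3.1/cos(-9.5°) = 3.143 m; N'_1 = 67·cos(-9.5°) − 9·3.143 = 37.8; c'Δl = 32.37; W sinα = -11.1
Slice 2: Δl = 3.1/cos2.3° = 3.102 m; N'_2 = 176·cos2.3° − 30·3.102 = 82.8; c'Δl = 31.96; W sinα = 7.1
Slice 3: Δl = 2.5/cos12.9° = 2.565 m; N'_3 = 197·cos12.9° − 6·2.565 = 176.6; c'Δl = 26.42; W sinα = 44.0
Slice 4: Δl = 2.4/cos22.7° = 2.602 m; N'_4 = 185·cos22.7° − 28·2.602 = 97.8; c'Δl = 26.80; W sinα = 71.4
Slice 5: Δl = 2.3/cos32.7° = 2.733 m; N'_5 = 129·cos32.7° − 7·2.733 = 89.4; c'Δl = 28.15; W sinα = 69.7
Slice 6: Δl = 1.3/cos41.3° = 1.730 m; N'_6 = 43·cos41.3° − 17·1.730 = 2.9; c'Δl = 17.82; W sinα = 28.4
Slice 7: Δl = 1.2/cos47.9° = 1.790 m; N'_7 = 14·cos47.9° − 4·1.790 = 2.2; c'Δl = 18.44; W sinα = 10.4
Σc'Δl = 182.0 kN/m; ΣN' = 489.6 kN/m; ΣW sinα = 219.8 kN/m
Resisting = 182.0 + 489.6·tan33.2° = 182.0 + 320.4 = 502.3 kN/m
FS = 502.3 / 219.8 = 2.285

FS = 2.28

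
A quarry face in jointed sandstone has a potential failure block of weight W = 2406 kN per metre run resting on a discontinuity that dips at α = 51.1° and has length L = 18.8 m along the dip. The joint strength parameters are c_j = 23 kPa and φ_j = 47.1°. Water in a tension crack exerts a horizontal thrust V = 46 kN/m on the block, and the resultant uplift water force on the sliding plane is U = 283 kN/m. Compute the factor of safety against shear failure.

FS = 0.90

Resolving the block weight along and normal to the plane and applying the Mohr–Coulomb strength on the joint:
N' = W cosα − U − V sinα = 2406·cos51.1° − 283 − 46·sin51.1° = 1192.1 kN/m
Driving force T = W sinα + V cosα = 2406·sin51.1° + 46·cos51.1° = 1901.3 kN/m
Resisting force R = c_j·L + N'·tanφ_j = 23·18.8 + 1192.1·tan47.1° = 432.4 + 1282.8 = 1715.2 kN/m
FS = R / T = 1715.2 / 1901.3 = 0.902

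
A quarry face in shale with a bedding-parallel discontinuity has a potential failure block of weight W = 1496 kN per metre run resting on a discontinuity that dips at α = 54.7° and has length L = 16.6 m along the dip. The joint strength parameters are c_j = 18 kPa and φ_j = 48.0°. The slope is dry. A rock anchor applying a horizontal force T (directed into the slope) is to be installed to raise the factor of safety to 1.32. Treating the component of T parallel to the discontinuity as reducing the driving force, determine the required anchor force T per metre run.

T = 211 kN/m

Resolving forces along and normal to the sliding plane, with the horizontal anchor force T adding T·sinα to the effective normal force and T·cosα acting up the plane against the driving force:
FS = [c_jL + (W cosα + T sinα) tanφ_j] / [W sinα − T cosα]
Without the anchor: N' = 864.5 kN/m, driving T_d = 1220.9 kN/m, resisting R = 18·16.6 + 864.5·tan48.0° = 1258.9 kN/m, FS = 1.03.
Setting FS = 1.32 and solving for T:
1.32·(1220.9 − T cos54.7°) = 1258.9 + T sin54.7°·tan48.0°
T·(sin54.7°·tan48.0° + 1.32·cos54.7°) = 1.32·1220.9 − 1258.9
T·(0.8161·1.1106 + 1.32·0.5779) = 1611.6 − 1258.9 = 352.7
T·1.6692 = 352.7
T = 211.3 kN/m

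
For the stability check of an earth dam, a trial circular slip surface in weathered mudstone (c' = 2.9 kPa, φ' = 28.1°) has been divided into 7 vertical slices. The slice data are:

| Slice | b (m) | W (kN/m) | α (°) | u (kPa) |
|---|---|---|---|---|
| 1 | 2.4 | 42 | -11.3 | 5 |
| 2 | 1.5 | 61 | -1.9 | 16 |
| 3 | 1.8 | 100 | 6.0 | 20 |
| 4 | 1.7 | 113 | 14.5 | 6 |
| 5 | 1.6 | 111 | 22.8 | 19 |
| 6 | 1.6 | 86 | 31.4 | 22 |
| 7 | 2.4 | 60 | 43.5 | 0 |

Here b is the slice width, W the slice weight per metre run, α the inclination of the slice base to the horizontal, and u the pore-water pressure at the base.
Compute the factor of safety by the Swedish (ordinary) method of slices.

FS = 1.53

Ordinary method of slices: FS = Σ[c'·Δl_i + (W_i cosα_i − u_i·Δl_i)·tanφ'] / Σ W_i sinα_i, with Δl_i = b_i / cosα_i.
Slice 1: Δl = 2.4/cos(-11.3°) = 2.447 m; N'_1 = 42·cos(-11.3°) − 5·2.447 = 28.9; c'Δl = 7.10; W sinα = -8.2
Slice 2: Δl = 1.5/cos(-1.9°) = 1.501 m; N'_2 = 61·cos(-1.9°) − 16·1.501 = 37.0; c'Δl = 4.35; W sinα = -2.0
Slice 3: Δl = 1.8/cos6.0° = 1.810 m; N'_3 = 100·cos6.0° − 20·1.810 = 63.3; c'Δl = 5.25; W sinα = 10.5
Slice 4: Δl = 1.7/cos14.5° = 1.756 m; N'_4 = 113·cos14.5° − 6·1.756 = 98.9; c'Δl = 5.09; W sinα = 28.3
Slice 5: Δl = 1.6/cos22.8° = 1.736 m; N'_5 = 111·cos22.8° − 19·1.736 = 69.4; c'Δl = 5.03; W sinα = 43.0
Slice 6: Δl = 1.6/cos31.4° = 1.875 m; N'_6 = 86·cos31.4° − 22·1.875 = 32.2; c'Δl = 5.44; W sinα = 44.8
Slice 7: Δl = 2.4/cos43.5° = 3.309 m; N'_7 = 60·cos43.5° − 0·3.309 = 43.5; c'Δl = 9.60; W sinα = 41.3
Σc'Δl = 41.9 kN/m; ΣN' = 373.1 kN/m; ΣW sinα = 157.6 kN/m
Resisting = 41.9 + 373.1·tan28.1° = 41.9 + 199.2 = 241.1 kN/m
FS = 241.1 / 157.6 = 1.529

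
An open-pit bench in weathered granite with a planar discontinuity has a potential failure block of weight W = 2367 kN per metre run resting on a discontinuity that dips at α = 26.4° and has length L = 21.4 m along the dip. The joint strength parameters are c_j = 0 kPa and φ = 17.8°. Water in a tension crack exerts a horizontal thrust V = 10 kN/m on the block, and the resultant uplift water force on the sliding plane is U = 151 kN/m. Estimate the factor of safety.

Resolving the block weight along and normal to the plane and applying the Mohr–Coulomb strength on the joint:
N' = W cosα − U − V sinα = 2367·cos26.4° − 151 − 10·sin26.4° = 1964.7 kN/m
Driving force T = W sinα + V cosα = 2367·sin26.4° + 10·cos26.4° = 1061.4 kN/m
Resisting force R = c_j·L + N'·tanφ = 0·21.4 + 1964.7·tan17.8° = 0.0 + 630.8 = 630.8 kN/m
FS = R / T = 630.8 / 1061.4 = 0.594

FS = 0.59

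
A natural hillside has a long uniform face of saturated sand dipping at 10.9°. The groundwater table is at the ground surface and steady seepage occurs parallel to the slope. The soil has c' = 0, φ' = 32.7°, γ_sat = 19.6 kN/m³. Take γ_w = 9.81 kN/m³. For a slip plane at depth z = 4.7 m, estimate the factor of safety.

With seepage parallel to the slope and the water table at the surface, the effective normal stress on the slip plane uses the buoyant unit weight γ' = γ_sat − γ_w while the driving shear stress uses γ_sat:
FS = [c' + γ' z cos²β tanφ'] / [γ_sat z sinβ cosβ]
(For c' = 0 this reduces to FS = (γ'/γ_sat)·tanφ'/tanβ.)
γ' = 19.6 − 9.81 = 9.79 kN/m³
Numerator = 0.0 + 9.79·4.7·cos²10.9°·tan32.7° = 0.0 + 9.79·4.7·0.9642·0.6420 = 28.484 kPa
Denominator = 19.6·4.7·sin10.9°·cos10.9° = 19.6·4.7·0.1891·0.9820 = 17.105 kPa
FS = 28.484 / 17.105 = 1.665

FS = 1.67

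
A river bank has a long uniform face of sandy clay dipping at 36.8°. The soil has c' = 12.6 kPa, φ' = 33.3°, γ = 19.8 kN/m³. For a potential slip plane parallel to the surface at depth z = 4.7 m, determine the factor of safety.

FS = 1.16

For an infinite slope with a slip plane parallel to the surface (no pore pressure): FS = [c' + γz cos²β tanφ'] / [γz sinβ cosβ].
γz = 19.8·4.7 = 93.06 kN/m²
Numerator = 12.6 + 93.06·cos²36.8°·tan33.3° = 12.6 + 93.06·0.6412·0.6569 = 51.794 kPa
Denominator = 93.06·sin36.8°·cos36.8° = 93.06·0.5990·0.8007 = 44.637 kPa
FS = 51.794 / 44.637 = 1.160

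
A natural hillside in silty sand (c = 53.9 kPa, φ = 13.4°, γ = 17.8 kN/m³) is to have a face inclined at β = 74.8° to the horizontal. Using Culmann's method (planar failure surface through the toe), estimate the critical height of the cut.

H_c = 21.81 m

Culmann's analysis gives the critical failure plane at α_cr = (β + φ)/2 = (74.8 + 13.4)/2 = 44.1°, and the critical height
H_c = (4c/γ) · sinβ cosφ / [1 − cos(β − φ)]
    = (4·53.9/17.8) · sin74.8°·cos13.4° / [1 − cos(61.4°)]
    = 12.112 · 0.9650·0.9728 / [1 − 0.4787]
    = 12.112 · 0.9387 / 0.5213
    = 21.81 m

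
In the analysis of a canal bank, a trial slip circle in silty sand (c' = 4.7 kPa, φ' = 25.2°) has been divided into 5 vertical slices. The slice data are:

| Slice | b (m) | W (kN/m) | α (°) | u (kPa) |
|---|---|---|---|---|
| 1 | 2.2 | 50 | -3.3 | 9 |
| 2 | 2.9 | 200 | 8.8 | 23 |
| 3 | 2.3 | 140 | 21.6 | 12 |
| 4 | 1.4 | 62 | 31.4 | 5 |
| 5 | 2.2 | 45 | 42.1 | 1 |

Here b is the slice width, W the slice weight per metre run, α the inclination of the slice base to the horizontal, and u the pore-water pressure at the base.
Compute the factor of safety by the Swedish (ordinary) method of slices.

FS = 1.52

Ordinary method of slices: FS = Σ[c'·Δl_i + (W_i cosα_i − u_i·Δl_i)·tanφ'] / Σ W_i sinα_i, with Δl_i = b_i / cosα_i.
Slice 1: Δl = 2.2/cos(-3.3°) = 2.204 m; N'_1 = 50·cos(-3.3°) − 9·2.204 = 30.1; c'Δl = 10.36; W sinα = -2.9
Slice 2: Δl = 2.9/cos8.8° = 2.935 m; N'_2 = 200·cos8.8° − 23·2.935 = 130.2; c'Δl = 13.79; W sinα = 30.6
Slice 3: Δl = 2.3/cos21.6° = 2.474 m; N'_3 = 140·cos21.6° − 12·2.474 = 100.5; c'Δl = 11.63; W sinα = 51.5
Slice 4: Δl = 1.4/cos31.4° = 1.640 m; N'_4 = 62·cos31.4° − 5·1.640 = 44.7; c'Δl = 7.71; W sinα = 32.3
Slice 5: Δl = 2.2/cos42.1° = 2.965 m; N'_5 = 45·cos42.1° − 1·2.965 = 30.4; c'Δl = 13.94; W sinα = 30.2
Σc'Δl = 57.4 kN/m; ΣN' = 335.9 kN/m; ΣW sinα = 141.7 kN/m
Resisting = 57.4 + 335.9·tan25.2° = 57.4 + 158.0 = 215.5 kN/m
FS = 215.5 / 141.7 = 1.520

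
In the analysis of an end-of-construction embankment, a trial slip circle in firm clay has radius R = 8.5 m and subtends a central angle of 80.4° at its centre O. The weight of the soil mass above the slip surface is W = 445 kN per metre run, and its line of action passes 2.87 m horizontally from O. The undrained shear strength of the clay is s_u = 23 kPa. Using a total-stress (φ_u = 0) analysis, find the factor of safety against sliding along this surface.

FS = 1.83

Taking moments about the centre O, the resisting moment is provided by the undrained shear strength acting along the arc:
Arc length L_a = R·θ = 8.5·(80.4°·π/180) = 8.5·1.4032 = 11.93 m
M_R = s_u·L_a·R = 23·11.93·8.5 = 2331.8 kN·m/m
M_D = W·d = 445·2.87 = 1277.2 kN·m/m
FS = M_R / M_D = 2331.8 / 1277.2 = 1.826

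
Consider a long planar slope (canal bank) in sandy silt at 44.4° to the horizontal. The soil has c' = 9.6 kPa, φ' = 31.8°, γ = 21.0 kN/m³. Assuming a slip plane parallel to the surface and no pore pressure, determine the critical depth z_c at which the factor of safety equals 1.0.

Setting FS = 1.00 in FS = [c' + γz cos²β tanφ'] / [γz sinβ cosβ] and solving for z:
z = c' / [γ cosβ (FS·sinβ − cosβ·tanφ')]
  = 9.6 / [21.0·cos44.4°·(1.00·sin44.4° − cos44.4°·tan31.8°)]
  = 9.6 / [21.0·0.7145·(1.00·0.6997 − 0.7145·0.6200)]
  = 9.6 / 3.8511 = 2.493 m

z_c = 2.49 m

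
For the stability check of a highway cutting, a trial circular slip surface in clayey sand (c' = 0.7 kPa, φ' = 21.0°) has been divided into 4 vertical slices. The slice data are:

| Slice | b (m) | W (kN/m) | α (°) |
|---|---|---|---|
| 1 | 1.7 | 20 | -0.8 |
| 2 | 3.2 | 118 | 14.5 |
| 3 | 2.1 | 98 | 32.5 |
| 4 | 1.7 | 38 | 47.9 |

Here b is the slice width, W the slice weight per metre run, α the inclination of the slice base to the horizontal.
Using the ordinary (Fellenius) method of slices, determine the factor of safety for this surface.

FS = 0.91

Ordinary method of slices: FS = Σ[c'·Δl_i + (W_i cosα_i)·tanφ'] / Σ W_i sinα_i, with Δl_i = b_i / cosα_i.
Slice 1: Δl = 1.7/cos(-0.8°) = 1.700 m; N'_1 = 20·cos(-0.8°) = 20.0; c'Δl = 1.19; W sinα = -0.3
Slice 2: Δl = 3.2/cos14.5° = 3.305 m; N'_2 = 118·cos14.5° = 114.2; c'Δl = 2.31; W sinα = 29.5
Slice 3: Δl = 2.1/cos32.5° = 2.490 m; N'_3 = 98·cos32.5° = 82.7; c'Δl = 1.74; W sinα = 52.7
Slice 4: Δl = 1.7/cos47.9° = 2.536 m; N'_4 = 38·cos47.9° = 25.5; c'Δl = 1.77; W sinα = 28.2
Σc'Δl = 7.0 kN/m; ΣN' = 242.4 kN/m; ΣW sinα = 110.1 kN/m
Resisting = 7.0 + 242.4·tan21.0° = 7.0 + 93.0 = 100.1 kN/m
FS = 100.1 / 110.1 = 0.909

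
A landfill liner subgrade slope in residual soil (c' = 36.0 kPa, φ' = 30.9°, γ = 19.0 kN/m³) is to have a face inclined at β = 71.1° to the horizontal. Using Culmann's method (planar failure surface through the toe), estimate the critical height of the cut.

H_c = 26.05 m

Culmann's analysis gives the critical failure plane at α_cr = (β + φ')/2 = (71.1 + 30.9)/2 = 51.0°, and the critical height
H_c = (4c'/γ) · sinβ cosφ' / [1 − cos(β − φ')]
    = (4·36.0/19.0) · sin71.1°·cos30.9° / [1 − cos(40.2°)]
    = 7.579 · 0.9461·0.8581 / [1 − 0.7638]
    = 7.579 · 0.8118 / 0.2362
    = 26.05 m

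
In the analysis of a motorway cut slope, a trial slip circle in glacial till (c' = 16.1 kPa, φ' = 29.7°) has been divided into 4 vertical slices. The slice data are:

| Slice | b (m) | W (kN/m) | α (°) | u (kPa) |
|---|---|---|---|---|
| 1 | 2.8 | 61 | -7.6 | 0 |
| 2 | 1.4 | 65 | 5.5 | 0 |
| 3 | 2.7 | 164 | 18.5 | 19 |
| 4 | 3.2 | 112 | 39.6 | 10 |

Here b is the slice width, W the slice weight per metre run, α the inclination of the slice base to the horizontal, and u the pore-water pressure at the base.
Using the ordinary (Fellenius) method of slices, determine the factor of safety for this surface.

Ordinary method of slices: FS = Σ[c'·Δl_i + (W_i cosα_i − u_i·Δl_i)·tanφ'] / Σ W_i sinα_i, with Δl_i = b_i / cosα_i.
Slice 1: Δl = 2.8/cos(-7.6°) = 2.825 m; N'_1 = 61·cos(-7.6°) − 0·2.825 = 60.5; c'Δl = 45.48; W sinα = -8.1
Slice 2: Δl = 1.4/cos5.5° = 1.406 m; N'_2 = 65·cos5.5° − 0·1.406 = 64.7; c'Δl = 22.64; W sinα = 6.2
Slice 3: Δl = 2.7/cos18.5° = 2.847 m; N'_3 = 164·cos18.5° − 19·2.847 = 101.4; c'Δl = 45.84; W sinα = 52.0
Slice 4: Δl = 3.2/cos39.6° = 4.153 m; N'_4 = 112·cos39.6° − 10·4.153 = 44.8; c'Δl = 66.86; W sinα = 71.4
Σc'Δl = 180.8 kN/m; ΣN' = 271.4 kN/m; ΣW sinα = 121.6 kN/m
Resisting = 180.8 + 271.4·tan29.7° = 180.8 + 154.8 = 335.6 kN/m
FS = 335.6 / 121.6 = 2.760

FS = 2.76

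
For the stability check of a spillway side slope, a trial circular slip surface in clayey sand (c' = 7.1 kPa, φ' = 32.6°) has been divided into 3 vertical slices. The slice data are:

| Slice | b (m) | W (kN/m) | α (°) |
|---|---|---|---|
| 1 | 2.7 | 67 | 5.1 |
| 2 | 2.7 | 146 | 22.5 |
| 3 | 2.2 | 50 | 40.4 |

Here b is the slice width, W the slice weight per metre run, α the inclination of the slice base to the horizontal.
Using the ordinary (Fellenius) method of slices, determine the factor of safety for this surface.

Ordinary method of slices: FS = Σ[c'·Δl_i + (W_i cosα_i)·tanφ'] / Σ W_i sinα_i, with Δl_i = b_i / cosα_i.
Slice 1: Δl = 2.7/cos5.1° = 2.711 m; N'_1 = 67·cos5.1° = 66.7; c'Δl = 19.25; W sinα = 6.0
Slice 2: Δl = 2.7/cos22.5° = 2.922 m; N'_2 = 146·cos22.5° = 134.9; c'Δl = 20.75; W sinα = 55.9
Slice 3: Δl = 2.2/cos40.4° = 2.889 m; N'_3 = 50·cos40.4° = 38.1; c'Δl = 20.51; W sinα = 32.4
Σc'Δl = 60.5 kN/m; ΣN' = 239.7 kN/m; ΣW sinα = 94.2 kN/m
Resisting = 60.5 + 239.7·tan32.6° = 60.5 + 153.3 = 213.8 kN/m
FS = 213.8 / 94.2 = 2.269

FS = 2.27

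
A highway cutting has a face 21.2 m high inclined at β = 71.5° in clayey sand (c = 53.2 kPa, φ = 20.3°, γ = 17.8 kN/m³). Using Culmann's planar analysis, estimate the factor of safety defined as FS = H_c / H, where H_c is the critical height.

H_c = (4c/γ) · sinβ cosφ / [1 − cos(β − φ)]
    = (4·53.2/17.8) · sin71.5°·cos20.3° / [1 − cos51.2°]
    = 11.955 · 0.8894 / 0.3734 = 28.48 m
FS = H_c / H = 28.48 / 21.2 = 1.343

FS = 1.34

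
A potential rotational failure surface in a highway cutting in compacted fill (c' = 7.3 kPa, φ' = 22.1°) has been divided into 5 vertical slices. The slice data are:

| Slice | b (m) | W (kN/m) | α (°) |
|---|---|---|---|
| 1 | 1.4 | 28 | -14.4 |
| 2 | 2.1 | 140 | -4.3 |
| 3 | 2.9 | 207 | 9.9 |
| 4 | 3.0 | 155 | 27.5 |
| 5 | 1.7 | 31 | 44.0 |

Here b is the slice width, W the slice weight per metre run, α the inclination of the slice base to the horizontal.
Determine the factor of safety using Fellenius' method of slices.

FS = 2.74

Ordinary method of slices: FS = Σ[c'·Δl_i + (W_i cosα_i)·tanφ'] / Σ W_i sinα_i, with Δl_i = b_i / cosα_i.
Slice 1: Δl = 1.4/cos(-14.4°) = 1.445 m; N'_1 = 28·cos(-14.4°) = 27.1; c'Δl = 10.55; W sinα = -7.0
Slice 2: Δl = 2.1/cos(-4.3°) = 2.106 m; N'_2 = 140·cos(-4.3°) = 139.6; c'Δl = 15.37; W sinα = -10.5
Slice 3: Δl = 2.9/cos9.9° = 2.944 m; N'_3 = 207·cos9.9° = 203.9; c'Δl = 21.49; W sinα = 35.6
Slice 4: Δl = 3.0/cos27.5° = 3.382 m; N'_4 = 155·cos27.5° = 137.5; c'Δl = 24.69; W sinα = 71.6
Slice 5: Δl = 1.7/cos44.0° = 2.363 m; N'_5 = 31·cos44.0° = 22.3; c'Δl = 17.25; W sinα = 21.5
Σc'Δl = 89.4 kN/m; ΣN' = 530.4 kN/m; ΣW sinα = 111.2 kN/m
Resisting = 89.4 + 530.4·tan22.1° = 89.4 + 215.4 = 304.7 kN/m
FS = 304.7 / 111.2 = 2.740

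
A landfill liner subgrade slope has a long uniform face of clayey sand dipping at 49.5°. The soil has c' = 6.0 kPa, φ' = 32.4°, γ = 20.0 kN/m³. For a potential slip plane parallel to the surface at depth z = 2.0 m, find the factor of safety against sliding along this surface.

FS = 0.85

For an infinite slope with a slip plane parallel to the surface (no pore pressure): FS = [c' + γz cos²β tanφ'] / [γz sinβ cosβ].
γz = 20.0·2.0 = 40.00 kN/m²
Numerator = 6.0 + 40.00·cos²49.5°·tan32.4° = 6.0 + 40.00·0.4218·0.6346 = 16.707 kPa
Denominator = 40.00·sin49.5°·cos49.5° = 40.00·0.7604·0.6494 = 19.754 kPa
FS = 16.707 / 19.754 = 0.846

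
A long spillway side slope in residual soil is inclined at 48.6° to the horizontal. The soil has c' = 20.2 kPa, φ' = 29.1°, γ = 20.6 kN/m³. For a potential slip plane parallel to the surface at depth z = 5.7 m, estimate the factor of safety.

For an infinite slope with a slip plane parallel to the surface (no pore pressure): FS = [c' + γz cos²β tanφ'] / [γz sinβ cosβ].
γz = 20.6·5.7 = 117.42 kN/m²
Numerator = 20.2 + 117.42·cos²48.6°·tan29.1° = 20.2 + 117.42·0.4373·0.5566 = 48.782 kPa
Denominator = 117.42·sin48.6°·cos48.6° = 117.42·0.7501·0.6613 = 58.247 kPa
FS = 48.782 / 58.247 = 0.838

FS = 0.84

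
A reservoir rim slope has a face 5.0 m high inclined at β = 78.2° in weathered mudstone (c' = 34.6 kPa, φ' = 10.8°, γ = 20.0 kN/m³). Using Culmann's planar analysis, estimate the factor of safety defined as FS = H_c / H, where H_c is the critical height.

H_c = (4c'/γ) · sinβ cosφ' / [1 − cos(β − φ')]
    = (4·34.6/20.0) · sin78.2°·cos10.8° / [1 − cos67.4°]
    = 6.920 · 0.9615 / 0.6157 = 10.81 m
FS = H_c / H = 10.81 / 5.0 = 2.161

FS = 2.16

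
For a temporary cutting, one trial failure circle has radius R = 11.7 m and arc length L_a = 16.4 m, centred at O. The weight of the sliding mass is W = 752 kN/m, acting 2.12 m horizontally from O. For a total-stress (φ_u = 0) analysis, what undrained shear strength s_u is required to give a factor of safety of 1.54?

FS = s_u·L_a·R / (W·d), so s_u = FS·W·d / (L_a·R).
s_u = 1.54·752·2.12 / (16.40·11.7) = 2455.1 / 191.88 = 12.80 kPa

s_u = 12.8 kPa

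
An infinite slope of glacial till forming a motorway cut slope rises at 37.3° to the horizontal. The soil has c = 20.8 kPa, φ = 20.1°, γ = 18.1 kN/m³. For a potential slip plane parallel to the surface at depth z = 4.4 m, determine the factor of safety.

FS = 1.02

For an infinite slope with a slip plane parallel to the surface (no pore pressure): FS = [c + γz cos²β tanφ] / [γz sinβ cosβ].
γz = 18.1·4.4 = 79.64 kN/m²
Numerator = 20.8 + 79.64·cos²37.3°·tan20.1° = 20.8 + 79.64·0.6328·0.3659 = 39.242 kPa
Denominator = 79.64·sin37.3°·cos37.3° = 79.64·0.6060·0.7955 = 38.390 kPa
FS = 39.242 / 38.390 = 1.022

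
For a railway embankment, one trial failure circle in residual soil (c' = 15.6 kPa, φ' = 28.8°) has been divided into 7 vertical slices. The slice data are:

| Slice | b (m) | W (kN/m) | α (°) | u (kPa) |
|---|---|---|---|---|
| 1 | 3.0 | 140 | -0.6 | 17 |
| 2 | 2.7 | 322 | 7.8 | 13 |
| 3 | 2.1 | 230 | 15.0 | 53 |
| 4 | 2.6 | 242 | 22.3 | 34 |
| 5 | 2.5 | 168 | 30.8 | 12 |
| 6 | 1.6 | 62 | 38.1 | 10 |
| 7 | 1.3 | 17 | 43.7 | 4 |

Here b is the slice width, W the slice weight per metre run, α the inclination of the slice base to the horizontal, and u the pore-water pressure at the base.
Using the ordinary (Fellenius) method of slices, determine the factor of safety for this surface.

Ordinary method of slices: FS = Σ[c'·Δl_i + (W_i cosα_i − u_i·Δl_i)·tanφ'] / Σ W_i sinα_i, with Δl_i = b_i / cosα_i.
Slice 1: Δl = 3.0/cos(-0.6°) = 3.000 m; N'_1 = 140·cos(-0.6°) − 17·3.000 = 89.0; c'Δl = 46.80; W sinα = -1.5
Slice 2: Δl = 2.7/cos7.8° = 2.725 m; N'_2 = 322·cos7.8° − 13·2.725 = 283.6; c'Δl = 42.51; W sinα = 43.7
Slice 3: Δl = 2.1/cos15.0° = 2.174 m; N'_3 = 230·cos15.0° − 53·2.174 = 106.9; c'Δl = 33.92; W sinα = 59.5
Slice 4: Δl = 2.6/cos22.3° = 2.810 m; N'_4 = 242·cos22.3° − 34·2.810 = 128.4; c'Δl = 43.84; W sinα = 91.8
Slice 5: Δl = 2.5/cos30.8° = 2.910 m; N'_5 = 168·cos30.8° − 12·2.910 = 109.4; c'Δl = 45.40; W sinα = 86.0
Slice 6: Δl = 1.6/cos38.1° = 2.033 m; N'_6 = 62·cos38.1° − 10·2.033 = 28.5; c'Δl = 31.72; W sinα = 38.3
Slice 7: Δl = 1.3/cos43.7° = 1.798 m; N'_7 = 17·cos43.7° − 4·1.798 = 5.1; c'Δl = 28.05; W sinα = 11.7
Σc'Δl = 272.2 kN/m; ΣN' = 750.8 kN/m; ΣW sinα = 329.6 kN/m
Resisting = 272.2 + 750.8·tan28.8° = 272.2 + 412.8 = 685.0 kN/m
FS = 685.0 / 329.6 = 2.078

FS = 2.08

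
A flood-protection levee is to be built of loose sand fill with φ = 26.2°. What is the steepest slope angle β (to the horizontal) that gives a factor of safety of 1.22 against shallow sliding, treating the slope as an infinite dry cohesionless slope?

β = 22.0°

For an infinite dry cohesionless slope FS = tanφ/tanβ, so tanβ = tanφ / FS.
tanβ = tan26.2° / 1.22 = 0.4921 / 1.22 = 0.4033
β = arctan(0.4033) = 21.97°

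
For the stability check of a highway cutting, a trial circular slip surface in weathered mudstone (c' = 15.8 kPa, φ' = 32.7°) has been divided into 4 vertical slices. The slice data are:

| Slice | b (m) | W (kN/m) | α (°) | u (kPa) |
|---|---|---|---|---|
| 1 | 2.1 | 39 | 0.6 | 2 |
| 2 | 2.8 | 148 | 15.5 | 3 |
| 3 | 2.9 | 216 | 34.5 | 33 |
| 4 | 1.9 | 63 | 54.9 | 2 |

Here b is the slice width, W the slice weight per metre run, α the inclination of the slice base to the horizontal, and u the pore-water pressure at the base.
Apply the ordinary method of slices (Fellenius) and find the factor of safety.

Ordinary method of slices: FS = Σ[c'·Δl_i + (W_i cosα_i − u_i·Δl_i)·tanφ'] / Σ W_i sinα_i, with Δl_i = b_i / cosα_i.
Slice 1: Δl = 2.1/cos0.6° = 2.100 m; N'_1 = 39·cos0.6° − 2·2.100 = 34.8; c'Δl = 33.18; W sinα = 0.4
Slice 2: Δl = 2.8/cos15.5° = 2.906 m; N'_2 = 148·cos15.5° − 3·2.906 = 133.9; c'Δl = 45.91; W sinα = 39.6
Slice 3: Δl = 2.9/cos34.5° = 3.519 m; N'_3 = 216·cos34.5° − 33·3.519 = 61.9; c'Δl = 55.60; W sinα = 122.3
Slice 4: Δl = 1.9/cos54.9° = 3.304 m; N'_4 = 63·cos54.9° − 2·3.304 = 29.6; c'Δl = 52.21; W sinα = 51.5
Σc'Δl = 186.9 kN/m; ΣN' = 260.2 kN/m; ΣW sinα = 213.8 kN/m
Resisting = 186.9 + 260.2·tan32.7° = 186.9 + 167.0 = 353.9 kN/m
FS = 353.9 / 213.8 = 1.655

FS = 1.66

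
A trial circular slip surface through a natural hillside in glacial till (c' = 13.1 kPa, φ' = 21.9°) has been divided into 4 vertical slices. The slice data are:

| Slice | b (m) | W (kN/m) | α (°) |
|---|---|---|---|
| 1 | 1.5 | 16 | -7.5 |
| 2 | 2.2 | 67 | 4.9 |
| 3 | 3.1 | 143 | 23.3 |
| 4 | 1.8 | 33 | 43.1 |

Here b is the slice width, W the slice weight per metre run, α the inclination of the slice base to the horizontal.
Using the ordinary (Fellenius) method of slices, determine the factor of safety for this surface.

FS = 2.67

Ordinary method of slices: FS = Σ[c'·Δl_i + (W_i cosα_i)·tanφ'] / Σ W_i sinα_i, with Δl_i = b_i / cosα_i.
Slice 1: Δl = 1.5/cos(-7.5°) = 1.513 m; N'_1 = 16·cos(-7.5°) = 15.9; c'Δl = 19.82; W sinα = -2.1
Slice 2: Δl = 2.2/cos4.9° = 2.208 m; N'_2 = 67·cos4.9° = 66.8; c'Δl = 28.93; W sinα = 5.7
Slice 3: Δl = 3.1/cos23.3° = 3.375 m; N'_3 = 143·cos23.3° = 131.3; c'Δl = 44.22; W sinα = 56.6
Slice 4: Δl = 1.8/cos43.1° = 2.465 m; N'_4 = 33·cos43.1° = 24.1; c'Δl = 32.29; W sinα = 22.5
Σc'Δl = 125.3 kN/m; ΣN' = 238.1 kN/m; ΣW sinα = 82.7 kN/m
Resisting = 125.3 + 238.1·tan21.9° = 125.3 + 95.7 = 221.0 kN/m
FS = 221.0 / 82.7 = 2.670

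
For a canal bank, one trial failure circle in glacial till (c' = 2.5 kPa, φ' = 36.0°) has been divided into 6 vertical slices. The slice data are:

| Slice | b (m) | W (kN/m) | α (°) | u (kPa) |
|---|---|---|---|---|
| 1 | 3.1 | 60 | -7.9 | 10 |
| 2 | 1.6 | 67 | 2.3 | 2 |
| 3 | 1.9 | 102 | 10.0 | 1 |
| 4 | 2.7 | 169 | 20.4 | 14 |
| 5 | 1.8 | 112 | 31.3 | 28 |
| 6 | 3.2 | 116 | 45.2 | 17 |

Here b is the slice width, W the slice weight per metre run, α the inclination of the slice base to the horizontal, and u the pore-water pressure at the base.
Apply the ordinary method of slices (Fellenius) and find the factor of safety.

FS = 1.39

Ordinary method of slices: FS = Σ[c'·Δl_i + (W_i cosα_i − u_i·Δl_i)·tanφ'] / Σ W_i sinα_i, with Δl_i = b_i / cosα_i.
Slice 1: Δl = 3.1/cos(-7.9°) = 3.130 m; N'_1 = 60·cos(-7.9°) − 10·3.130 = 28.1; c'Δl = 7.82; W sinα = -8.2
Slice 2: Δl = 1.6/cos2.3° = 1.601 m; N'_2 = 67·cos2.3° − 2·1.601 = 63.7; c'Δl = 4.00; W sinα = 2.7
Slice 3: Δl = 1.9/cos10.0° = 1.929 m; N'_3 = 102·cos10.0° − 1·1.929 = 98.5; c'Δl = 4.82; W sinα = 17.7
Slice 4: Δl = 2.7/cos20.4° = 2.881 m; N'_4 = 169·cos20.4° − 14·2.881 = 118.1; c'Δl = 7.20; W sinα = 58.9
Slice 5: Δl = 1.8/cos31.3° = 2.107 m; N'_5 = 112·cos31.3° − 28·2.107 = 36.7; c'Δl = 5.27; W sinα = 58.2
Slice 6: Δl = 3.2/cos45.2° = 4.541 m; N'_6 = 116·cos45.2° − 17·4.541 = 4.5; c'Δl = 11.35; W sinα = 82.3
Σc'Δl = 40.5 kN/m; ΣN' = 349.7 kN/m; ΣW sinα = 211.6 kN/m
Resisting = 40.5 + 349.7·tan36.0° = 40.5 + 254.1 = 294.6 kN/m
FS = 294.6 / 211.6 = 1.392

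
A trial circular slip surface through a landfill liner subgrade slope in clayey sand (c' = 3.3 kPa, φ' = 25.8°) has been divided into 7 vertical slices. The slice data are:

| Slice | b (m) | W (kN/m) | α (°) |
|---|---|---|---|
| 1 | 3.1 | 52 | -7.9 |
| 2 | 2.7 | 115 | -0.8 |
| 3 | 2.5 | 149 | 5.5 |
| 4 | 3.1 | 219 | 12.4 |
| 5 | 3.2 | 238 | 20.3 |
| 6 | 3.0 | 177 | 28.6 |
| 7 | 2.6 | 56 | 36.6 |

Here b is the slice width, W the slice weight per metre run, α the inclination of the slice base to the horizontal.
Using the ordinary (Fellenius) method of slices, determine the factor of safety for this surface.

FS = 2.10

Ordinary method of slices: FS = Σ[c'·Δl_i + (W_i cosα_i)·tanφ'] / Σ W_i sinα_i, with Δl_i = b_i / cosα_i.
Slice 1: Δl = 3.1/cos(-7.9°) = 3.130 m; N'_1 = 52·cos(-7.9°) = 51.5; c'Δl = 10.33; W sinα = -7.1
Slice 2: Δl = 2.7/cos(-0.8°) = 2.700 m; N'_2 = 115·cos(-0.8°) = 115.0; c'Δl = 8.91; W sinα = -1.6
Slice 3: Δl = 2.5/cos5.5° = 2.512 m; N'_3 = 149·cos5.5° = 148.3; c'Δl = 8.29; W sinα = 14.3
Slice 4: Δl = 3.1/cos12.4° = 3.174 m; N'_4 = 219·cos12.4° = 213.9; c'Δl = 10.47; W sinα = 47.0
Slice 5: Δl = 3.2/cos20.3° = 3.412 m; N'_5 = 238·cos20.3° = 223.2; c'Δl = 11.26; W sinα = 82.6
Slice 6: Δl = 3.0/cos28.6° = 3.417 m; N'_6 = 177·cos28.6° = 155.4; c'Δl = 11.28; W sinα = 84.7
Slice 7: Δl = 2.6/cos36.6° = 3.239 m; N'_7 = 56·cos36.6° = 45.0; c'Δl = 10.69; W sinα = 33.4
Σc'Δl = 71.2 kN/m; ΣN' = 952.3 kN/m; ΣW sinα = 253.2 kN/m
Resisting = 71.2 + 952.3·tan25.8° = 71.2 + 460.3 = 531.6 kN/m
FS = 531.6 / 253.2 = 2.099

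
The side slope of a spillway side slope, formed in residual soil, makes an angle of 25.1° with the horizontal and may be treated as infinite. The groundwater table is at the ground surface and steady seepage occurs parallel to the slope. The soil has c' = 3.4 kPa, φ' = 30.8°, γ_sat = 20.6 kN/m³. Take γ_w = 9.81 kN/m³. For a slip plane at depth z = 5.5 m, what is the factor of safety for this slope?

FS = 0.74

With seepage parallel to the slope and the water table at the surface, the effective normal stress on the slip plane uses the buoyant unit weight γ' = γ_sat − γ_w while the driving shear stress uses γ_sat:
FS = [c' + γ' z cos²β tanφ'] / [γ_sat z sinβ cosβ]
γ' = 20.6 − 9.81 = 10.79 kN/m³
Numerator = 3.4 + 10.79·5.5·cos²25.1°·tan30.8° = 3.4 + 10.79·5.5·0.8201·0.5961 = 32.411 kPa
Denominator = 20.6·5.5·sin25.1°·cos25.1° = 20.6·5.5·0.4242·0.9056 = 43.523 kPa
FS = 32.411 / 43.523 = 0.745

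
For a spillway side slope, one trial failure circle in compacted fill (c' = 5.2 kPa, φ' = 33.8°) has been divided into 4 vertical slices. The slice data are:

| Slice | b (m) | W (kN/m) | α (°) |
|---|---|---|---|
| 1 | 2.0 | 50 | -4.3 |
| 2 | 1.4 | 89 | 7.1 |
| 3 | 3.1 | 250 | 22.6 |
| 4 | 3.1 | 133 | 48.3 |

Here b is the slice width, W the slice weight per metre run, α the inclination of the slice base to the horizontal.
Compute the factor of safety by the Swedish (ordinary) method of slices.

Ordinary method of slices: FS = Σ[c'·Δl_i + (W_i cosα_i)·tanφ'] / Σ W_i sinα_i, with Δl_i = b_i / cosα_i.
Slice 1: Δl = 2.0/cos(-4.3°) = 2.006 m; N'_1 = 50·cos(-4.3°) = 49.9; c'Δl = 10.43; W sinα = -3.7
Slice 2: Δl = 1.4/cos7.1° = 1.411 m; N'_2 = 89·cos7.1° = 88.3; c'Δl = 7.34; W sinα = 11.0
Slice 3: Δl = 3.1/cos22.6° = 3.358 m; N'_3 = 250·cos22.6° = 230.8; c'Δl = 17.46; W sinα = 96.1
Slice 4: Δl = 3.1/cos48.3° = 4.660 m; N'_4 = 133·cos48.3° = 88.5; c'Δl = 24.23; W sinα = 99.3
Σc'Δl = 59.5 kN/m; ΣN' = 457.5 kN/m; ΣW sinα = 202.6 kN/m
Resisting = 59.5 + 457.5·tan33.8° = 59.5 + 306.2 = 365.7 kN/m
FS = 365.7 / 202.6 = 1.805

FS = 1.80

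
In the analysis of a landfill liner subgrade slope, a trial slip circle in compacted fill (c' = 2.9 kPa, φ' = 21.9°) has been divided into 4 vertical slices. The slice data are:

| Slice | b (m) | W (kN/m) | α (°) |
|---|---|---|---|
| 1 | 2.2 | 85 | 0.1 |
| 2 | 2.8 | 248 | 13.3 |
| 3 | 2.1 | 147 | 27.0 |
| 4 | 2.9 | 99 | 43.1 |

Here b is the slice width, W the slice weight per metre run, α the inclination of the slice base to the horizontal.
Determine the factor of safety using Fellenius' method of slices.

Ordinary method of slices: FS = Σ[c'·Δl_i + (W_i cosα_i)·tanφ'] / Σ W_i sinα_i, with Δl_i = b_i / cosα_i.
Slice 1: Δl = 2.2/cos0.1° = 2.200 m; N'_1 = 85·cos0.1° = 85.0; c'Δl = 6.38; W sinα = 0.1
Slice 2: Δl = 2.8/cos13.3° = 2.877 m; N'_2 = 248·cos13.3° = 241.3; c'Δl = 8.34; W sinα = 57.1
Slice 3: Δl = 2.1/cos27.0° = 2.357 m; N'_3 = 147·cos27.0° = 131.0; c'Δl = 6.83; W sinα = 66.7
Slice 4: Δl = 2.9/cos43.1° = 3.972 m; N'_4 = 99·cos43.1° = 72.3; c'Δl = 11.52; W sinα = 67.6
Σc'Δl = 33.1 kN/m; ΣN' = 529.6 kN/m; ΣW sinα = 191.6 kN/m
Resisting = 33.1 + 529.6·tan21.9° = 33.1 + 212.9 = 246.0 kN/m
FS = 246.0 / 191.6 = 1.284

FS = 1.28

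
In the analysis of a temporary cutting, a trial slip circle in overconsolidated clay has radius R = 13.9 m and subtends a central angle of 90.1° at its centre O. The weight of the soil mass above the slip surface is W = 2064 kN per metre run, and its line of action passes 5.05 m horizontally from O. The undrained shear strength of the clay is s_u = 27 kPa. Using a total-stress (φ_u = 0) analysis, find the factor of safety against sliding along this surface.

Taking moments about the centre O, the resisting moment is provided by the undrained shear strength acting along the arc:
Arc length L_a = R·θ = 13.9·(90.1°·π/180) = 13.9·1.5725 = 21.86 m
M_R = s_u·L_a·R = 27·21.86·13.9 = 8203.4 kN·m/m
M_D = W·d = 2064·5.05 = 10423.2 kN·m/m
FS = M_R / M_D = 8203.4 / 10423.2 = 0.787

FS = 0.79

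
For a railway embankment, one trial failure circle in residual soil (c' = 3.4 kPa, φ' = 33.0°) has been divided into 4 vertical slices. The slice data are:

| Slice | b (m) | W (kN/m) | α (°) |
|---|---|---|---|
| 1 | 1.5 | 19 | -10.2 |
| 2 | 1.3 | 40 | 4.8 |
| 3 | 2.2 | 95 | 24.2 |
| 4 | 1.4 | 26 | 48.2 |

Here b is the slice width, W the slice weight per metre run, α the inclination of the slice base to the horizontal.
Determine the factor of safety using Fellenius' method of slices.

FS = 2.24

Ordinary method of slices: FS = Σ[c'·Δl_i + (W_i cosα_i)·tanφ'] / Σ W_i sinα_i, with Δl_i = b_i / cosα_i.
Slice 1: Δl = 1.5/cos(-10.2°) = 1.524 m; N'_1 = 19·cos(-10.2°) = 18.7; c'Δl = 5.18; W sinα = -3.4
Slice 2: Δl = 1.3/cos4.8° = 1.305 m; N'_2 = 40·cos4.8° = 39.9; c'Δl = 4.44; W sinα = 3.3
Slice 3: Δl = 2.2/cos24.2° = 2.412 m; N'_3 = 95·cos24.2° = 86.7; c'Δl = 8.20; W sinα = 38.9
Slice 4: Δl = 1.4/cos48.2° = 2.100 m; N'_4 = 26·cos48.2° = 17.3; c'Δl = 7.14; W sinα = 19.4
Σc'Δl = 25.0 kN/m; ΣN' = 162.5 kN/m; ΣW sinα = 58.3 kN/m
Resisting = 25.0 + 162.5·tan33.0° = 25.0 + 105.6 = 130.5 kN/m
FS = 130.5 / 58.3 = 2.238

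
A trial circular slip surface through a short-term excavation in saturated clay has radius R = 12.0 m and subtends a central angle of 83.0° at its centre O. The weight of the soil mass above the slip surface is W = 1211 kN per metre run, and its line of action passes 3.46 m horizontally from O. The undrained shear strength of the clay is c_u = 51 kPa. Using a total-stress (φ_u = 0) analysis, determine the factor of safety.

Taking moments about the centre O, the resisting moment is provided by the undrained shear strength acting along the arc:
Arc length L_a = R·θ = 12.0·(83.0°·π/180) = 12.0·1.4486 = 17.38 m
M_R = c_u·L_a·R = 51·17.38·12.0 = 10638.7 kN·m/m
M_D = W·d = 1211·3.46 = 4190.1 kN·m/m
FS = M_R / M_D = 10638.7 / 4190.1 = 2.539

FS = 2.54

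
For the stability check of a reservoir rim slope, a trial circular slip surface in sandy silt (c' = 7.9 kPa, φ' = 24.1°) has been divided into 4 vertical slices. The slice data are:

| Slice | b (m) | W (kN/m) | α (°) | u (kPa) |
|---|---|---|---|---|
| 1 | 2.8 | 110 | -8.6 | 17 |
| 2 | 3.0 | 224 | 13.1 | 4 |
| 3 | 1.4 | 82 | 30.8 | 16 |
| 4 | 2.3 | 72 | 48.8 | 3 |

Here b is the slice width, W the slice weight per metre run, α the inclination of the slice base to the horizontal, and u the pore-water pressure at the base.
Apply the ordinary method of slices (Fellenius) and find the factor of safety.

Ordinary method of slices: FS = Σ[c'·Δl_i + (W_i cosα_i − u_i·Δl_i)·tanφ'] / Σ W_i sinα_i, with Δl_i = b_i / cosα_i.
Slice 1: Δl = 2.8/cos(-8.6°) = 2.832 m; N'_1 = 110·cos(-8.6°) − 17·2.832 = 60.6; c'Δl = 22.37; W sinα = -16.4
Slice 2: Δl = 3.0/cos13.1° = 3.080 m; N'_2 = 224·cos13.1° − 4·3.080 = 205.8; c'Δl = 24.33; W sinα = 50.8
Slice 3: Δl = 1.4/cos30.8° = 1.630 m; N'_3 = 82·cos30.8° − 16·1.630 = 44.4; c'Δl = 12.88; W sinα = 42.0
Slice 4: Δl = 2.3/cos48.8° = 3.492 m; N'_4 = 72·cos48.8° − 3·3.492 = 37.0; c'Δl = 27.59; W sinα = 54.2
Σc'Δl = 87.2 kN/m; ΣN' = 347.8 kN/m; ΣW sinα = 130.5 kN/m
Resisting = 87.2 + 347.8·tan24.1° = 87.2 + 155.6 = 242.7 kN/m
FS = 242.7 / 130.5 = 1.860

FS = 1.86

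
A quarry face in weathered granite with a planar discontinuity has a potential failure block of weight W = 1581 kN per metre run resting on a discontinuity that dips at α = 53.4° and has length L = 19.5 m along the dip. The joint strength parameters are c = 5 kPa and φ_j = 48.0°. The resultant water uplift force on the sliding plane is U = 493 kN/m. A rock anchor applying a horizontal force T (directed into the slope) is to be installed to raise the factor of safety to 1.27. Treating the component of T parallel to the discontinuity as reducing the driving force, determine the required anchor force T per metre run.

T = 616 kN/m

Resolving forces along and normal to the sliding plane, with the horizontal anchor force T adding T·sinα to the effective normal force and T·cosα acting up the plane against the driving force:
FS = [cL + (W cosα − U + T sinα) tanφ_j] / [W sinα − T cosα]
Without the anchor: N' = 449.6 kN/m, driving T_d = 1269.3 kN/m, resisting R = 5·19.5 + 449.6·tan48.0° = 596.9 kN/m, FS = 0.47.
Setting FS = 1.27 and solving for T:
1.27·(1269.3 − T cos53.4°) = 596.9 + T sin53.4°·tan48.0°
T·(sin53.4°·tan48.0° + 1.27·cos53.4°) = 1.27·1269.3 − 596.9
T·(0.8028·1.1106 + 1.27·0.5962) = 1612.0 − 596.9 = 1015.1
T·1.6488 = 1015.1
T = 615.6 kN/m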